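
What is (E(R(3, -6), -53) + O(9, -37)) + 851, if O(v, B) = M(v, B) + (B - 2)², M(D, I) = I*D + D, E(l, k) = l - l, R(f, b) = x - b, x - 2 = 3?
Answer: 2048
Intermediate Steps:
x = 5 (x = 2 + 3 = 5)
R(f, b) = 5 - b
E(l, k) = 0
M(D, I) = D + D*I (M(D, I) = D*I + D = D + D*I)
O(v, B) = (-2 + B)² + v*(1 + B) (O(v, B) = v*(1 + B) + (B - 2)² = v*(1 + B) + (-2 + B)² = (-2 + B)² + v*(1 + B))
(E(R(3, -6), -53) + O(9, -37)) + 851 = (0 + ((-2 - 37)² + 9*(1 - 37))) + 851 = (0 + ((-39)² + 9*(-36))) + 851 = (0 + (1521 - 324)) + 851 = (0 + 1197) + 851 = 1197 + 851 = 2048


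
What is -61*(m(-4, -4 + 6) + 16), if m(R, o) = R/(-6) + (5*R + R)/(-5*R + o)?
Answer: -31354/33 ≈ -950.12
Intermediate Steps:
m(R, o) = -R/6 + 6*R/(o - 5*R) (m(R, o) = R*(-⅙) + (6*R)/(o - 5*R) = -R/6 + 6*R/(o - 5*R))
-61*(m(-4, -4 + 6) + 16) = -61*((⅙)*(-4)*(36 - (-4 + 6) + 5*(-4))/((-4 + 6) - 5*(-4)) + 16) = -61*((⅙)*(-4)*(36 - 1*2 - 20)/(2 + 20) + 16) = -61*((⅙)*(-4)*(36 - 2 - 20)/22 + 16) = -61*((⅙)*(-4)*(1/22)*14 + 16) = -61*(-14/33 + 16) = -61*514/33 = -31354/33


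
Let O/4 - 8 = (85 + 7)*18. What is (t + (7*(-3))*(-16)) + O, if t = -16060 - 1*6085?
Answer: -15153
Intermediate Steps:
t = -22145 (t = -16060 - 6085 = -22145)
O = 6656 (O = 32 + 4*((85 + 7)*18) = 32 + 4*(92*18) = 32 + 4*1656 = 32 + 6624 = 6656)
(t + (7*(-3))*(-16)) + O = (-22145 + (7*(-3))*(-16)) + 6656 = (-22145 - 21*(-16)) + 6656 = (-22145 + 336) + 6656 = -21809 + 6656 = -15153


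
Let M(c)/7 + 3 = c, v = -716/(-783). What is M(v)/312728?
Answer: -11431/244866024 ≈ -4.6683e-5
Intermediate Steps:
v = 716/783 (v = -716*(-1/783) = 716/783 ≈ 0.91443)
M(c) = -21 + 7*c
M(v)/312728 = (-21 + 7*(716/783))/312728 = (-21 + 5012/783)*(1/312728) = -11431/783*1/312728 = -11431/244866024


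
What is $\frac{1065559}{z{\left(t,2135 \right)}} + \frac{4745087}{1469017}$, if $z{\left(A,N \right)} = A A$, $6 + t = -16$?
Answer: $\frac{12955544691}{5876068} \approx 2204.8$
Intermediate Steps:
$t = -22$ ($t = -6 - 16 = -22$)
$z{\left(A,N \right)} = A^{2}$
$\frac{1065559}{z{\left(t,2135 \right)}} + \frac{4745087}{1469017} = \frac{1065559}{\left(-22\right)^{2}} + \frac{4745087}{1469017} = \frac{1065559}{484} + 4745087 \cdot \frac{1}{1469017} = 1065559 \cdot \frac{1}{484} + \frac{4745087}{1469017} = \frac{96869}{44} + \frac{4745087}{1469017} = \frac{12955544691}{5876068}$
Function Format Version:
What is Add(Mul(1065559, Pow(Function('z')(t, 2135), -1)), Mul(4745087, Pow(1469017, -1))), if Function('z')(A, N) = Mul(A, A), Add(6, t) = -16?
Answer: Rational(12955544691, 5876068) ≈ 2204.8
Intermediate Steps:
t = -22 (t = Add(-6, -16) = -22)
Function('z')(A, N) = Pow(A, 2)
Add(Mul(1065559, Pow(Function('z')(t, 2135), -1)), Mul(4745087, Pow(1469017, -1))) = Add(Mul(1065559, Pow(Pow(-22, 2), -1)), Mul(4745087, Pow(1469017, -1))) = Add(Mul(1065559, Pow(484, -1)), Mul(4745087, Rational(1, 1469017))) = Add(Mul(1065559, Rational(1, 484)), Rational(4745087, 1469017)) = Add(Rational(96869, 44), Rational(4745087, 1469017)) = Rational(12955544691, 5876068)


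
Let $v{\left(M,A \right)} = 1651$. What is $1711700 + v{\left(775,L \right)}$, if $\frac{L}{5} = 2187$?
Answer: $1713351$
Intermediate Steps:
$L = 10935$ ($L = 5 \cdot 2187 = 10935$)
$1711700 + v{\left(775,L \right)} = 1711700 + 1651 = 1713351$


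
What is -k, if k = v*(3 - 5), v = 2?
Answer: 4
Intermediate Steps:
k = -4 (k = 2*(3 - 5) = 2*(-2) = -4)
-k = -1*(-4) = 4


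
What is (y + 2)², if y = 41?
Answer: 1849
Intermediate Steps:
(y + 2)² = (41 + 2)² = 43² = 1849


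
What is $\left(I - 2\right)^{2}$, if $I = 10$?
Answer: $64$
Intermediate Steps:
$\left(I - 2\right)^{2} = \left(10 - 2\right)^{2} = 8^{2} = 64$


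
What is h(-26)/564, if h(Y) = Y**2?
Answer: 169/141 ≈ 1.1986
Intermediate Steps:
h(-26)/564 = (-26)**2/564 = 676*(1/564) = 169/141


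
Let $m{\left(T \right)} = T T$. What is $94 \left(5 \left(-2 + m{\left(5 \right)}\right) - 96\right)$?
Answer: $1786$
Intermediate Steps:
$m{\left(T \right)} = T^{2}$
$94 \left(5 \left(-2 + m{\left(5 \right)}\right) - 96\right) = 94 \left(5 \left(-2 + 5^{2}\right) - 96\right) = 94 \left(5 \left(-2 + 25\right) - 96\right) = 94 \left(5 \cdot 23 - 96\right) = 94 \left(115 - 96\right) = 94 \cdot 19 = 1786$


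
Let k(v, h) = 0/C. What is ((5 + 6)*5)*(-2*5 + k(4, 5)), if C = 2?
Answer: -550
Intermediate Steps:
k(v, h) = 0 (k(v, h) = 0/2 = 0*(½) = 0)
((5 + 6)*5)*(-2*5 + k(4, 5)) = ((5 + 6)*5)*(-2*5 + 0) = (11*5)*(-10 + 0) = 55*(-10) = -550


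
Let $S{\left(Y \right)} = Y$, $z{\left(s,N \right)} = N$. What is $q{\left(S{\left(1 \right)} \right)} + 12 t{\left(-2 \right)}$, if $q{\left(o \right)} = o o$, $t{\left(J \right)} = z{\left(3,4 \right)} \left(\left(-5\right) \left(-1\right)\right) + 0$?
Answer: $241$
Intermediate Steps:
$t{\left(J \right)} = 20$ ($t{\left(J \right)} = 4 \left(\left(-5\right) \left(-1\right)\right) + 0 = 4 \cdot 5 + 0 = 20 + 0 = 20$)
$q{\left(o \right)} = o^{2}$
$q{\left(S{\left(1 \right)} \right)} + 12 t{\left(-2 \right)} = 1^{2} + 12 \cdot 20 = 1 + 240 = 241$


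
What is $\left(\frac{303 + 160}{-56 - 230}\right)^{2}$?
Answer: $\frac{214369}{81796} \approx 2.6208$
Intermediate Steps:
$\left(\frac{303 + 160}{-56 - 230}\right)^{2} = \left(\frac{463}{-56 + \left(-247 + 17\right)}\right)^{2} = \left(\frac{463}{-56 - 230}\right)^{2} = \left(\frac{463}{-286}\right)^{2} = \left(463 \left(- \frac{1}{286}\right)\right)^{2} = \left(- \frac{463}{286}\right)^{2} = \frac{214369}{81796}$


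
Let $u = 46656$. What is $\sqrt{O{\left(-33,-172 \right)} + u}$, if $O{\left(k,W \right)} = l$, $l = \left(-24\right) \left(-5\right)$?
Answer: $2 \sqrt{11694} \approx 216.28$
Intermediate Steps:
$l = 120$
$O{\left(k,W \right)} = 120$
$\sqrt{O{\left(-33,-172 \right)} + u} = \sqrt{120 + 46656} = \sqrt{46776} = 2 \sqrt{11694}$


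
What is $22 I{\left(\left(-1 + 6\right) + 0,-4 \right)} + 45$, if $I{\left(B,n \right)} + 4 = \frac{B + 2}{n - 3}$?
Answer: $-65$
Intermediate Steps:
$I{\left(B,n \right)} = -4 + \frac{2 + B}{-3 + n}$ ($I{\left(B,n \right)} = -4 + \frac{B + 2}{n - 3} = -4 + \frac{2 + B}{-3 + n}$)
$22 I{\left(\left(-1 + 6\right) + 0,-4 \right)} + 45 = 22 \frac{14 + \left(\left(-1 + 6\right) + 0\right) - -16}{-3 - 4} + 45 = 22 \frac{14 + \left(5 + 0\right) + 16}{-7} + 45 = 22 \left(- \frac{14 + 5 + 16}{7}\right) + 45 = 22 \left(\left(- \frac{1}{7}\right) 35\right) + 45 = 22 \left(-5\right) + 45 = -110 + 45 = -65$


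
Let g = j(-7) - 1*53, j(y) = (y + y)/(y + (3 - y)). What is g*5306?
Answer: -917938/3 ≈ -3.0598e+5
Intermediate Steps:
j(y) = 2*y/3 (j(y) = (2*y)/3 = (2*y)*(⅓) = 2*y/3)
g = -173/3 (g = (⅔)*(-7) - 1*53 = -14/3 - 53 = -173/3 ≈ -57.667)
g*5306 = -173/3*5306 = -917938/3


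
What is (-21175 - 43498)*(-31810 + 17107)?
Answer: 950887119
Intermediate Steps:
(-21175 - 43498)*(-31810 + 17107) = -64673*(-14703) = 950887119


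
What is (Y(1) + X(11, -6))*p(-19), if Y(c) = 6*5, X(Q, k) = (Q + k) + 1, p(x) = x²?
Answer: 12996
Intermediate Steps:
X(Q, k) = 1 + Q + k
Y(c) = 30
(Y(1) + X(11, -6))*p(-19) = (30 + (1 + 11 - 6))*(-19)² = (30 + 6)*361 = 36*361 = 12996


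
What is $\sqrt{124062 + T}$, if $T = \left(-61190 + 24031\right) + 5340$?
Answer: $\sqrt{92243} \approx 303.72$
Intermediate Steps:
$T = -31819$ ($T = -37159 + 5340 = -31819$)
$\sqrt{124062 + T} = \sqrt{124062 - 31819} = \sqrt{92243}$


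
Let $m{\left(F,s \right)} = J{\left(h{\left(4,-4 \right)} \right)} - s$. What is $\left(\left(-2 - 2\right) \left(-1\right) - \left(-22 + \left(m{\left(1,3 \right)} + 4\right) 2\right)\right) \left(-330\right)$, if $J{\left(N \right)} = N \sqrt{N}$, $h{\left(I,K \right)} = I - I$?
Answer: $-7920$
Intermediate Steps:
$h{\left(I,K \right)} = 0$
$J{\left(N \right)} = N^{\frac{3}{2}}$
$m{\left(F,s \right)} = - s$ ($m{\left(F,s \right)} = 0^{\frac{3}{2}} - s = 0 - s = - s$)
$\left(\left(-2 - 2\right) \left(-1\right) - \left(-22 + \left(m{\left(1,3 \right)} + 4\right) 2\right)\right) \left(-330\right) = \left(\left(-2 - 2\right) \left(-1\right) + \left(22 - \left(\left(-1\right) 3 + 4\right) 2\right)\right) \left(-330\right) = \left(\left(-4\right) \left(-1\right) + \left(22 - \left(-3 + 4\right) 2\right)\right) \left(-330\right) = \left(4 + \left(22 - 1 \cdot 2\right)\right) \left(-330\right) = \left(4 + \left(22 - 2\right)\right) \left(-330\right) = \left(4 + 20\right) \left(-330\right) = 24 \left(-330\right) = -7920$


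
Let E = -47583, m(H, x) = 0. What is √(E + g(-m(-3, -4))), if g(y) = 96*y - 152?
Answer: I*√47735 ≈ 218.48*I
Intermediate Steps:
g(y) = -152 + 96*y
√(E + g(-m(-3, -4))) = √(-47583 + (-152 + 96*(-1*0))) = √(-47583 + (-152 + 96*0)) = √(-47583 + (-152 + 0)) = √(-47583 - 152) = √(-47735) = I*√47735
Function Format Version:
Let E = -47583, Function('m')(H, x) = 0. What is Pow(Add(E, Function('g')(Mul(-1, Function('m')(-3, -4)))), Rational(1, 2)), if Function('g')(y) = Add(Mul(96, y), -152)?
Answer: Mul(I, Pow(47735, Rational(1, 2))) ≈ Mul(218.48, I)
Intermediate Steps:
Function('g')(y) = Add(-152, Mul(96, y))
Pow(Add(E, Function('g')(Mul(-1, Function('m')(-3, -4)))), Rational(1, 2)) = Pow(Add(-47583, Add(-152, Mul(96, Mul(-1, 0)))), Rational(1, 2)) = Pow(Add(-47583, Add(-152, Mul(96, 0))), Rational(1, 2)) = Pow(Add(-47583, Add(-152, 0)), Rational(1, 2)) = Pow(Add(-47583, -152), Rational(1, 2)) = Pow(-47735, Rational(1, 2)) = Mul(I, Pow(47735, Rational(1, 2)))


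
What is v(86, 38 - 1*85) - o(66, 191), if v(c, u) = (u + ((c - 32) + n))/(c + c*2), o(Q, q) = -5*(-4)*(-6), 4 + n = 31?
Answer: 15497/129 ≈ 120.13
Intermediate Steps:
n = 27 (n = -4 + 31 = 27)
o(Q, q) = -120 (o(Q, q) = 20*(-6) = -120)
v(c, u) = (-5 + c + u)/(3*c) (v(c, u) = (u + ((c - 32) + 27))/(c + c*2) = (u + ((-32 + c) + 27))/(c + 2*c) = (u + (-5 + c))/((3*c)) = (-5 + c + u)*(1/(3*c)) = (-5 + c + u)/(3*c))
v(86, 38 - 1*85) - o(66, 191) = (⅓)*(-5 + 86 + (38 - 1*85))/86 - 1*(-120) = (⅓)*(1/86)*(-5 + 86 + (38 - 85)) + 120 = (⅓)*(1/86)*(-5 + 86 - 47) + 120 = (⅓)*(1/86)*34 + 120 = 17/129 + 120 = 15497/129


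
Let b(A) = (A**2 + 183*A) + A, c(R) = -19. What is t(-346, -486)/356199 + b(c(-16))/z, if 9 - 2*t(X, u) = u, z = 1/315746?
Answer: -235058975758695/237466 ≈ -9.8986e+8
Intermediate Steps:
z = 1/315746 ≈ 3.1671e-6
t(X, u) = 9/2 - u/2
b(A) = A**2 + 184*A
t(-346, -486)/356199 + b(c(-16))/z = (9/2 - 1/2*(-486))/356199 + (-19*(184 - 19))/(1/315746) = (9/2 + 243)*(1/356199) - 19*165*315746 = (495/2)*(1/356199) - 3135*315746 = 165/237466 - 989863710 = -235058975758695/237466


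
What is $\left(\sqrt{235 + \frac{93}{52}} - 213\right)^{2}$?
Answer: $\frac{\left(5538 - \sqrt{160069}\right)^{2}}{676} \approx 39051.0$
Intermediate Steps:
$\left(\sqrt{235 + \frac{93}{52}} - 213\right)^{2} = \left(\sqrt{\frac{12313}{52}} - 213\right)^{2} = \left(\frac{\sqrt{160069}}{26} - 213\right)^{2} = \left(-213 + \frac{\sqrt{160069}}{26}\right)^{2}$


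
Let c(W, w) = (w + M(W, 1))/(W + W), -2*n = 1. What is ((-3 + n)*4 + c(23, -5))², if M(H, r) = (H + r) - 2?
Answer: 393129/2116 ≈ 185.79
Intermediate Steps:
n = -½ (n = -½*1 = -½ ≈ -0.50000)
M(H, r) = -2 + H + r
c(W, w) = (-1 + W + w)/(2*W) (c(W, w) = (w + (-2 + W + 1))/(W + W) = (w + (-1 + W))/((2*W)) = (-1 + W + w)*(1/(2*W)) = (-1 + W + w)/(2*W))
((-3 + n)*4 + c(23, -5))² = ((-3 - ½)*4 + (½)*(-1 + 23 - 5)/23)² = (-7/2*4 + (½)*(1/23)*17)² = (-14 + 17/46)² = (-627/46)² = 393129/2116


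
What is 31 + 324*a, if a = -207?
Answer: -67037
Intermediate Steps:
31 + 324*a = 31 + 324*(-207) = 31 - 67068 = -67037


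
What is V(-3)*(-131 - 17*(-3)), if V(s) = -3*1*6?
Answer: 1440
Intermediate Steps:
V(s) = -18 (V(s) = -3*6 = -18)
V(-3)*(-131 - 17*(-3)) = -18*(-131 - 17*(-3)) = -18*(-131 + 51) = -18*(-80) = 1440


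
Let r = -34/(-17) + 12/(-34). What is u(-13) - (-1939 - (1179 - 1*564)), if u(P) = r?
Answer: 43446/17 ≈ 2555.6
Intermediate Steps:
r = 28/17 (r = -34*(-1/17) + 12*(-1/34) = 2 - 6/17 = 28/17 ≈ 1.6471)
u(P) = 28/17
u(-13) - (-1939 - (1179 - 1*564)) = 28/17 - (-1939 - (1179 - 1*564)) = 28/17 - (-1939 - (1179 - 564)) = 28/17 - (-1939 - 1*615) = 28/17 - (-1939 - 615) = 28/17 - 1*(-2554) = 28/17 + 2554 = 43446/17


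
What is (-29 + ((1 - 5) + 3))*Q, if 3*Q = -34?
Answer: 340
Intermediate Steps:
Q = -34/3 (Q = (⅓)*(-34) = -34/3 ≈ -11.333)
(-29 + ((1 - 5) + 3))*Q = (-29 + ((1 - 5) + 3))*(-34/3) = (-29 + (-4 + 3))*(-34/3) = (-29 - 1)*(-34/3) = -30*(-34/3) = 340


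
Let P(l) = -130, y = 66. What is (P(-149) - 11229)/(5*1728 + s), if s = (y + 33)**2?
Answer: -11359/18441 ≈ -0.61596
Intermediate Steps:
s = 9801 (s = (66 + 33)**2 = 99**2 = 9801)
(P(-149) - 11229)/(5*1728 + s) = (-130 - 11229)/(5*1728 + 9801) = -11359/(8640 + 9801) = -11359/18441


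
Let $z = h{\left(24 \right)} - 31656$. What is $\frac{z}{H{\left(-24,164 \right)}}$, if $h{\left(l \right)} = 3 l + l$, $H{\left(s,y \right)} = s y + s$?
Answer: $\frac{263}{33} \approx 7.9697$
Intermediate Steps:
$H{\left(s,y \right)} = s + s y$
$h{\left(l \right)} = 4 l$
$z = -31560$ ($z = 4 \cdot 24 - 31656 = 96 - 31656 = -31560$)
$\frac{z}{H{\left(-24,164 \right)}} = - \frac{31560}{\left(-24\right) \left(1 + 164\right)} = - \frac{31560}{\left(-24\right) 165} = - \frac{31560}{-3960} = \left(-31560\right) \left(- \frac{1}{3960}\right) = \frac{263}{33}$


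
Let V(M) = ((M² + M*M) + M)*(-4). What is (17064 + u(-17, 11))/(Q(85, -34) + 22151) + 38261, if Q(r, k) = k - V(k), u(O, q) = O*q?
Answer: 1194869646/31229 ≈ 38262.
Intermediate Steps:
V(M) = -8*M² - 4*M (V(M) = ((M² + M²) + M)*(-4) = (2*M² + M)*(-4) = (M + 2*M²)*(-4) = -8*M² - 4*M)
Q(r, k) = k + 4*k*(1 + 2*k) (Q(r, k) = k - (-4)*k*(1 + 2*k) = k + 4*k*(1 + 2*k))
(17064 + u(-17, 11))/(Q(85, -34) + 22151) + 38261 = (17064 - 17*11)/(-34*(5 + 8*(-34)) + 22151) + 38261 = (17064 - 187)/(-34*(5 - 272) + 22151) + 38261 = 16877/(-34*(-267) + 22151) + 38261 = 16877/(9078 + 22151) + 38261 = 16877/31229 + 38261 = 1194869646/31229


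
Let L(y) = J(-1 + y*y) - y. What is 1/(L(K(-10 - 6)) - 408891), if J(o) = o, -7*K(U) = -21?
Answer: -1/408886 ≈ -2.4457e-6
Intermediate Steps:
K(U) = 3 (K(U) = -⅐*(-21) = 3)
L(y) = -1 + y² - y (L(y) = (-1 + y*y) - y = (-1 + y²) - y = -1 + y² - y)
1/(L(K(-10 - 6)) - 408891) = 1/((-1 + 3² - 1*3) - 408891) = 1/((-1 + 9 - 3) - 408891) = 1/(5 - 408891) = 1/(-408886) = -1/408886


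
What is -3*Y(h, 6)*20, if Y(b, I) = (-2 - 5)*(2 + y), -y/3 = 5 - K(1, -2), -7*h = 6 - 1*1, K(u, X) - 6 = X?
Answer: -420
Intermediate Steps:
K(u, X) = 6 + X
h = -5/7 (h = -(6 - 1*1)/7 = -(6 - 1)/7 = -⅐*5 = -5/7 ≈ -0.71429)
y = -3 (y = -3*(5 - (6 - 2)) = -3*(5 - 1*4) = -3*(5 - 4) = -3*1 = -3)
Y(b, I) = 7 (Y(b, I) = (-2 - 5)*(2 - 3) = -7*(-1) = 7)
-3*Y(h, 6)*20 = -3*7*20 = -21*20 = -420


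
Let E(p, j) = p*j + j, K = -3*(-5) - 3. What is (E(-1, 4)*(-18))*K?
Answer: 0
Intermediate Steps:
K = 12 (K = 15 - 3 = 12)
E(p, j) = j + j*p (E(p, j) = j*p + j = j + j*p)
(E(-1, 4)*(-18))*K = ((4*(1 - 1))*(-18))*12 = ((4*0)*(-18))*12 = (0*(-18))*12 = 0*12 = 0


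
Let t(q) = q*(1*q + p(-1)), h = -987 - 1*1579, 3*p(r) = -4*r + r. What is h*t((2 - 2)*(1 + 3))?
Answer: 0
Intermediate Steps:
p(r) = -r (p(r) = (-4*r + r)/3 = (-3*r)/3 = -r)
h = -2566 (h = -987 - 1579 = -2566)
t(q) = q*(1 + q) (t(q) = q*(1*q - 1*(-1)) = q*(q + 1) = q*(1 + q))
h*t((2 - 2)*(1 + 3)) = -2566*(2 - 2)*(1 + 3)*(1 + (2 - 2)*(1 + 3)) = -2566*0*4*(1 + 0*4) = -0*(1 + 0) = -0 = -2566*0 = 0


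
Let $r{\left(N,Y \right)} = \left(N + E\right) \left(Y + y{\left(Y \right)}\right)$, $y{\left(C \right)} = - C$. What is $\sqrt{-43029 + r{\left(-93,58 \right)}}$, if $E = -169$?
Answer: $3 i \sqrt{4781} \approx 207.43 i$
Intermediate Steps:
$r{\left(N,Y \right)} = 0$ ($r{\left(N,Y \right)} = \left(N - 169\right) \left(Y - Y\right) = \left(-169 + N\right) 0 = 0$)
$\sqrt{-43029 + r{\left(-93,58 \right)}} = \sqrt{-43029 + 0} = \sqrt{-43029} = 3 i \sqrt{4781}$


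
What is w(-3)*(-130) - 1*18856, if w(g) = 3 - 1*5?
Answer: -18596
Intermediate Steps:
w(g) = -2 (w(g) = 3 - 5 = -2)
w(-3)*(-130) - 1*18856 = -2*(-130) - 1*18856 = 260 - 18856 = -18596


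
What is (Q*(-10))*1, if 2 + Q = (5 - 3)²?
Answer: -20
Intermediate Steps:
Q = 2 (Q = -2 + (5 - 3)² = -2 + 2² = -2 + 4 = 2)
(Q*(-10))*1 = (2*(-10))*1 = -20*1 = -20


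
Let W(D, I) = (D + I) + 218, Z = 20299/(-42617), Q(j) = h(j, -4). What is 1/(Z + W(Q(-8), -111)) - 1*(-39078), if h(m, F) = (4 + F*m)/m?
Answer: 339817957420/8695887 ≈ 39078.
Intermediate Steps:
h(m, F) = (4 + F*m)/m
Q(j) = -4 + 4/j
Z = -20299/42617 (Z = 20299*(-1/42617) = -20299/42617 ≈ -0.47631)
W(D, I) = 218 + D + I
1/(Z + W(Q(-8), -111)) - 1*(-39078) = 1/(-20299/42617 + (218 + (-4 + 4/(-8)) - 111)) - 1*(-39078) = 1/(-20299/42617 + (218 + (-4 + 4*(-⅛)) - 111)) + 39078 = 1/(-20299/42617 + (218 + (-4 - ½) - 111)) + 39078 = 1/(-20299/42617 + (218 - 9/2 - 111)) + 39078 = 1/(-20299/42617 + 205/2) + 39078 = 1/(8695887/85234) + 39078 = 85234/8695887 + 39078 = 339817957420/8695887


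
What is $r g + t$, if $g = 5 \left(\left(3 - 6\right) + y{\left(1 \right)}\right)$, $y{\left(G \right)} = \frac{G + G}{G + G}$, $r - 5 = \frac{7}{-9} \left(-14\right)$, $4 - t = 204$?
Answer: $- \frac{3230}{9} \approx -358.89$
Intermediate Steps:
$t = -200$ ($t = 4 - 204 = -200$)
$r = \frac{143}{9}$ ($r = 5 + \frac{7}{-9} \left(-14\right) = 5 + 7 \left(- \frac{1}{9}\right) \left(-14\right) = 5 - - \frac{98}{9} = 5 + \frac{98}{9} = \frac{143}{9} \approx 15.889$)
$y{\left(G \right)} = 1$ ($y{\left(G \right)} = \frac{2 G}{2 G} = 2 G \frac{1}{2 G} = 1$)
$g = -10$ ($g = 5 \left(\left(3 - 6\right) + 1\right) = 5 \left(-3 + 1\right) = 5 \left(-2\right) = -10$)
$r g + t = \frac{143}{9} \left(-10\right) - 200 = - \frac{1430}{9} - 200 = - \frac{3230}{9}$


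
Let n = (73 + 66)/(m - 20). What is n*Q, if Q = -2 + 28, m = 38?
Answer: 1807/9 ≈ 200.78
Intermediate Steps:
Q = 26
n = 139/18 (n = (73 + 66)/(38 - 20) = 139/18 ≈ 7.7222)
n*Q = (139/18)*26 = 1807/9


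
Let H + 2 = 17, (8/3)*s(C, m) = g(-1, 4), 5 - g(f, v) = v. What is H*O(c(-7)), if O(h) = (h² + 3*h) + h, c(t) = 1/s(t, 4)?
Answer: 800/3 ≈ 266.67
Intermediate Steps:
g(f, v) = 5 - v
s(C, m) = 3/8 (s(C, m) = 3*(5 - 1*4)/8 = 3*(5 - 4)/8 = (3/8)*1 = 3/8)
c(t) = 8/3 (c(t) = 1/(3/8) = 8/3)
O(h) = h² + 4*h
H = 15 (H = -2 + 17 = 15)
H*O(c(-7)) = 15*(8*(4 + 8/3)/3) = 15*((8/3)*(20/3)) = 15*(160/9) = 800/3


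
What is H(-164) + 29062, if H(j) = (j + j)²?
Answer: 136646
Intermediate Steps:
H(j) = 4*j² (H(j) = (2*j)² = 4*j²)
H(-164) + 29062 = 4*(-164)² + 29062 = 4*26896 + 29062 = 107584 + 29062 = 136646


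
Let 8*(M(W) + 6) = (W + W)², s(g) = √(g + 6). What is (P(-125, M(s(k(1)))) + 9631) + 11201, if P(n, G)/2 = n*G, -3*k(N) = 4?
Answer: 65246/3 ≈ 21749.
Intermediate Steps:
k(N) = -4/3 (k(N) = -⅓*4 = -4/3)
s(g) = √(6 + g)
M(W) = -6 + W²/2 (M(W) = -6 + (W + W)²/8 = -6 + (2*W)²/8 = -6 + (4*W²)/8 = -6 + W²/2)
P(n, G) = 2*G*n (P(n, G) = 2*(n*G) = 2*(G*n) = 2*G*n)
(P(-125, M(s(k(1)))) + 9631) + 11201 = (2*(-6 + (√(6 - 4/3))²/2)*(-125) + 9631) + 11201 = (2*(-6 + (√(14/3))²/2)*(-125) + 9631) + 11201 = (2*(-6 + (√42/3)²/2)*(-125) + 9631) + 11201 = (2*(-6 + (½)*(14/3))*(-125) + 9631) + 11201 = (2*(-6 + 7/3)*(-125) + 9631) + 11201 = (2*(-11/3)*(-125) + 9631) + 11201 = (2750/3 + 9631) + 11201 = 31643/3 + 11201 = 65246/3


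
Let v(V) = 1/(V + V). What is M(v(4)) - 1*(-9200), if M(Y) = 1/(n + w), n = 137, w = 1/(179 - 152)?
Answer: 34040027/3700 ≈ 9200.0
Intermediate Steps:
w = 1/27 ≈ 0.037037
v(V) = 1/(2*V)
M(Y) = 27/3700 (M(Y) = 1/(137 + 1/27) = 1/(3700/27) = 27/3700)
M(v(4)) - 1*(-9200) = 27/3700 - 1*(-9200) = 27/3700 + 9200 = 34040027/3700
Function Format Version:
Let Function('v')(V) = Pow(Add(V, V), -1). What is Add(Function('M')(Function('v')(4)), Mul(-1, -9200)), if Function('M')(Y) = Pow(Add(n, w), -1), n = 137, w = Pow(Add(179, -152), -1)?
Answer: Rational(34040027, 3700) ≈ 9200.0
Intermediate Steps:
w = Rational(1, 27) (w = Pow(27, -1) = Rational(1, 27) ≈ 0.037037)
Function('v')(V) = Mul(Rational(1, 2), Pow(V, -1)) (Function('v')(V) = Pow(Mul(2, V), -1) = Mul(Rational(1, 2), Pow(V, -1)))
Function('M')(Y) = Rational(27, 3700) (Function('M')(Y) = Pow(Add(137, Rational(1, 27)), -1) = Pow(Rational(3700, 27), -1) = Rational(27, 3700))
Add(Function('M')(Function('v')(4)), Mul(-1, -9200)) = Add(Rational(27, 3700), Mul(-1, -9200)) = Add(Rational(27, 3700), 9200) = Rational(34040027, 3700)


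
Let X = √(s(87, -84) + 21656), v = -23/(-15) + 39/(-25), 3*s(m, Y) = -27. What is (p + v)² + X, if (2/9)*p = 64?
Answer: 466473604/5625 + √21647 ≈ 83076.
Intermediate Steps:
p = 288 (p = (9/2)*64 = 288)
s(m, Y) = -9 (s(m, Y) = (⅓)*(-27) = -9)
v = -2/75 (v = -23*(-1/15) + 39*(-1/25) = 23/15 - 39/25 = -2/75 ≈ -0.026667)
X = √21647 (X = √(-9 + 21656) = √21647 ≈ 147.13)
(p + v)² + X = (288 - 2/75)² + √21647 = (21598/75)² + √21647 = 466473604/5625 + √21647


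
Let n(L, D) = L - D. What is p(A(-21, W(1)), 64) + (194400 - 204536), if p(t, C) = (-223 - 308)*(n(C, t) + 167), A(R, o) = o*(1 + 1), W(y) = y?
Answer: -131735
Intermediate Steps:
A(R, o) = 2*o (A(R, o) = o*2 = 2*o)
p(t, C) = -88677 - 531*C + 531*t (p(t, C) = (-223 - 308)*((C - t) + 167) = -531*(167 + C - t) = -88677 - 531*C + 531*t)
p(A(-21, W(1)), 64) + (194400 - 204536) = (-88677 - 531*64 + 531*(2*1)) + (194400 - 204536) = (-88677 - 33984 + 531*2) - 10136 = (-88677 - 33984 + 1062) - 10136 = -121599 - 10136 = -131735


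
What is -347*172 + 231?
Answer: -59453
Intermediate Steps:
-347*172 + 231 = -59684 + 231 = -59453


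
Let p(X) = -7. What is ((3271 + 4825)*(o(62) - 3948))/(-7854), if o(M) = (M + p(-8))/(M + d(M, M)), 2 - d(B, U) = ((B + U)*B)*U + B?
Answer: 346256728648/85082739 ≈ 4069.6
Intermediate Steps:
d(B, U) = 2 - B - B*U*(B + U) (d(B, U) = 2 - (((B + U)*B)*U + B) = 2 - ((B*(B + U))*U + B) = 2 - (B*U*(B + U) + B) = 2 - (B + B*U*(B + U)) = 2 + (-B - B*U*(B + U)) = 2 - B - B*U*(B + U))
o(M) = (-7 + M)/(2 - 2*M³) (o(M) = (M - 7)/(M + (2 - M - M*M² - M*M²)) = (-7 + M)/(M + (2 - M - M³ - M³)) = (-7 + M)/(M + (2 - M - 2*M³)) = (-7 + M)/(2 - 2*M³))
((3271 + 4825)*(o(62) - 3948))/(-7854) = ((3271 + 4825)*((7 - 1*62)/(2*(-1 + 62³)) - 3948))/(-7854) = (8096*((7 - 62)/(2*(-1 + 238328)) - 3948))*(-1/7854) = (8096*((½)*(-55)/238327 - 3948))*(-1/7854) = (8096*((½)*(1/238327)*(-55) - 3948))*(-1/7854) = (8096*(-55/476654 - 3948))*(-1/7854) = (8096*(-1881830047/476654))*(-1/7854) = -7617648030256/238327*(-1/7854) = 346256728648/85082739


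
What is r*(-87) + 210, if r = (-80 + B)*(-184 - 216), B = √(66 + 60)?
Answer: -2783790 + 104400*√14 ≈ -2.3932e+6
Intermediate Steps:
B = 3*√14 (B = √126 = 3*√14 ≈ 11.225)
r = 32000 - 1200*√14 (r = (-80 + 3*√14)*(-184 - 216) = (-80 + 3*√14)*(-400) = 32000 - 1200*√14 ≈ 27510.)
r*(-87) + 210 = (32000 - 1200*√14)*(-87) + 210 = (-2784000 + 104400*√14) + 210 = -2783790 + 104400*√14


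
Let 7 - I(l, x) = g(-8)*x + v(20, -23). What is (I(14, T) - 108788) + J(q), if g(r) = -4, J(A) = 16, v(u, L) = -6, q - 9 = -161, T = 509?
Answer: -106723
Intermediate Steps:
q = -152 (q = 9 - 161 = -152)
I(l, x) = 13 + 4*x (I(l, x) = 7 - (-4*x - 6) = 7 - (-6 - 4*x) = 7 + (6 + 4*x) = 13 + 4*x)
(I(14, T) - 108788) + J(q) = ((13 + 4*509) - 108788) + 16 = ((13 + 2036) - 108788) + 16 = (2049 - 108788) + 16 = -106739 + 16 = -106723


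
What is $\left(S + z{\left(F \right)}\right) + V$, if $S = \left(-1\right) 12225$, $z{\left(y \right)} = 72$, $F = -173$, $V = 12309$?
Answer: $156$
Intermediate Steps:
$S = -12225$
$\left(S + z{\left(F \right)}\right) + V = \left(-12225 + 72\right) + 12309 = -12153 + 12309 = 156$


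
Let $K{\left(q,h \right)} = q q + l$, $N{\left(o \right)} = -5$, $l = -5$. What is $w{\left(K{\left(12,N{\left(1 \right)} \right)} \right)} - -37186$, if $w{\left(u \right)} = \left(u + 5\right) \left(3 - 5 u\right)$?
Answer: $-62462$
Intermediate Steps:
$K{\left(q,h \right)} = -5 + q^{2}$ ($K{\left(q,h \right)} = q q - 5 = q^{2} - 5 = -5 + q^{2}$)
$w{\left(u \right)} = \left(3 - 5 u\right) \left(5 + u\right)$ ($w{\left(u \right)} = \left(5 + u\right) \left(3 - 5 u\right) = \left(3 - 5 u\right) \left(5 + u\right)$)
$w{\left(K{\left(12,N{\left(1 \right)} \right)} \right)} - -37186 = \left(15 - 22 \left(-5 + 12^{2}\right) - 5 \left(-5 + 12^{2}\right)^{2}\right) - -37186 = \left(15 - 22 \left(-5 + 144\right) - 5 \left(-5 + 144\right)^{2}\right) + 37186 = \left(15 - 3058 - 5 \cdot 139^{2}\right) + 37186 = \left(15 - 3058 - 96605\right) + 37186 = -99648 + 37186 = -62462$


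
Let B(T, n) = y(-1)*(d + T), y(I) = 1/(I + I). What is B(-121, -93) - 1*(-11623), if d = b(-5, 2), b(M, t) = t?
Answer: 23365/2 ≈ 11683.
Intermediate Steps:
d = 2
y(I) = 1/(2*I)
B(T, n) = -1 - T/2 (B(T, n) = ((1/2)/(-1))*(2 + T) = ((1/2)*(-1))*(2 + T) = -(2 + T)/2 = -1 - T/2)
B(-121, -93) - 1*(-11623) = (-1 - 1/2*(-121)) - 1*(-11623) = (-1 + 121/2) + 11623 = 119/2 + 11623 = 23365/2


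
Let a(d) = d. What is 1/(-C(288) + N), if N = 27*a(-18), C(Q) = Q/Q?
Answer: -1/487 ≈ -0.0020534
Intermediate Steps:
C(Q) = 1
N = -486 (N = 27*(-18) = -486)
1/(-C(288) + N) = 1/(-1*1 - 486) = 1/(-1 - 486) = 1/(-487) = -1/487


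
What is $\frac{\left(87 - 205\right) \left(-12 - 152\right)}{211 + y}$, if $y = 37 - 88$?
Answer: $\frac{2419}{20} \approx 120.95$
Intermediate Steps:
$y = -51$
$\frac{\left(87 - 205\right) \left(-12 - 152\right)}{211 + y} = \frac{\left(87 - 205\right) \left(-12 - 152\right)}{211 - 51} = \frac{\left(-118\right) \left(-164\right)}{160} = \frac{1}{160} \cdot 19352 = \frac{2419}{20}$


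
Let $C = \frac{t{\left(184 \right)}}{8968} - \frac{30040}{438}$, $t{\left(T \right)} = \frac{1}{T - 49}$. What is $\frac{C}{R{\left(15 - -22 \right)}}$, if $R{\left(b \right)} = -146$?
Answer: $\frac{6061471127}{12903427440} \approx 0.46976$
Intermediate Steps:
$t{\left(T \right)} = \frac{1}{-49 + T}$
$C = - \frac{6061471127}{88379640}$ ($C = \frac{1}{\left(-49 + 184\right) 8968} - \frac{30040}{438} = \frac{1}{135} \cdot \frac{1}{8968} - \frac{15020}{219} = \frac{1}{1210680} - \frac{15020}{219} = - \frac{6061471127}{88379640} \approx -68.584$)
$\frac{C}{R{\left(15 - -22 \right)}} = - \frac{6061471127}{88379640 \left(-146\right)} = \left(- \frac{6061471127}{88379640}\right) \left(- \frac{1}{146}\right) = \frac{6061471127}{12903427440}$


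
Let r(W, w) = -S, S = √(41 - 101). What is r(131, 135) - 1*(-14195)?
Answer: 14195 - 2*I*√15 ≈ 14195.0 - 7.746*I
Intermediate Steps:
S = 2*I*√15 (S = √(-60) = 2*I*√15 ≈ 7.746*I)
r(W, w) = -2*I*√15
r(131, 135) - 1*(-14195) = -2*I*√15 - 1*(-14195) = -2*I*√15 + 14195 = 14195 - 2*I*√15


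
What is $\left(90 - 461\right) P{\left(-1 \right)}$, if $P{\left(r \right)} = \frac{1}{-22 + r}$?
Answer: $\frac{371}{23} \approx 16.13$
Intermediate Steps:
$\left(90 - 461\right) P{\left(-1 \right)} = \frac{90 - 461}{-22 - 1} = - \frac{371}{-23} = \left(-371\right) \left(- \frac{1}{23}\right) = \frac{371}{23}$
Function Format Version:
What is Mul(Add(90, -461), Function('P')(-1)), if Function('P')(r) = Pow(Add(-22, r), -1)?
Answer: Rational(371, 23) ≈ 16.130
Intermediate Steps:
Mul(Add(90, -461), Function('P')(-1)) = Mul(Add(90, -461), Pow(Add(-22, -1), -1)) = Mul(-371, Pow(-23, -1)) = Mul(-371, Rational(-1, 23)) = Rational(371, 23)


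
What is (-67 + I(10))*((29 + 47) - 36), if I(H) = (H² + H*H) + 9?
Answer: 5680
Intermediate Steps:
I(H) = 9 + 2*H² (I(H) = (H² + H²) + 9 = 2*H² + 9 = 9 + 2*H²)
(-67 + I(10))*((29 + 47) - 36) = (-67 + (9 + 2*10²))*((29 + 47) - 36) = (-67 + (9 + 2*100))*(76 - 36) = (-67 + (9 + 200))*40 = (-67 + 209)*40 = 142*40 = 5680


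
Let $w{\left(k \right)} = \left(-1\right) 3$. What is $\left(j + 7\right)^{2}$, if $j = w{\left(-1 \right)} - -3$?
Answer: $49$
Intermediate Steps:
$w{\left(k \right)} = -3$
$j = 0$ ($j = -3 - -3 = -3 + 3 = 0$)
$\left(j + 7\right)^{2} = \left(0 + 7\right)^{2} = 7^{2} = 49$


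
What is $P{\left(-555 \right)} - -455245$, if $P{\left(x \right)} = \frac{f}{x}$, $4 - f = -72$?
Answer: $\frac{252660899}{555} \approx 4.5525 \cdot 10^{5}$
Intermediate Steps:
$f = 76$ ($f = 4 - -72 = 4 + 72 = 76$)
$P{\left(x \right)} = \frac{76}{x}$
$P{\left(-555 \right)} - -455245 = \frac{76}{-555} - -455245 = 76 \left(- \frac{1}{555}\right) + 455245 = - \frac{76}{555} + 455245 = \frac{252660899}{555}$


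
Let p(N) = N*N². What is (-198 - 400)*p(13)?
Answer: -1313806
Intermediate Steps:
p(N) = N³
(-198 - 400)*p(13) = (-198 - 400)*13³ = -598*2197 = -1313806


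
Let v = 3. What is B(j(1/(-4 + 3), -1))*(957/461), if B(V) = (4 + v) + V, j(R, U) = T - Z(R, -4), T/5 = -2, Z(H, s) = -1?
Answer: -1914/461 ≈ -4.1518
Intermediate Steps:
T = -10 (T = 5*(-2) = -10)
j(R, U) = -9 (j(R, U) = -10 - 1*(-1) = -10 + 1 = -9)
B(V) = 7 + V (B(V) = (4 + 3) + V = 7 + V)
B(j(1/(-4 + 3), -1))*(957/461) = (7 - 9)*(957/461) = -1914/461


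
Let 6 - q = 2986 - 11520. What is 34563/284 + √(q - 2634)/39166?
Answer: 34563/284 + √5906/39166 ≈ 121.70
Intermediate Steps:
q = 8540 (q = 6 - (2986 - 11520) = 6 - 1*(-8534) = 6 + 8534 = 8540)
34563/284 + √(q - 2634)/39166 = 34563/284 + √(8540 - 2634)/39166 = 34563*(1/284) + √5906*(1/39166) = 34563/284 + √5906/39166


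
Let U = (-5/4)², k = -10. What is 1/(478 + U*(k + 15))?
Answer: 16/7773 ≈ 0.0020584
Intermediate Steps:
U = 25/16 (U = (-5*¼)² = (-5/4)² = 25/16 ≈ 1.5625)
1/(478 + U*(k + 15)) = 1/(478 + 25*(-10 + 15)/16) = 1/(478 + (25/16)*5) = 1/(478 + 125/16) = 1/(7773/16) = 16/7773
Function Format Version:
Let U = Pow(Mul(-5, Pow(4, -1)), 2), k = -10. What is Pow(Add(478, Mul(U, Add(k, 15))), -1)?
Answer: Rational(16, 7773) ≈ 0.0020584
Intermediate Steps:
U = Rational(25, 16) (U = Pow(Mul(-5, Rational(1, 4)), 2) = Pow(Rational(-5, 4), 2) = Rational(25, 16) ≈ 1.5625)
Pow(Add(478, Mul(U, Add(k, 15))), -1) = Pow(Add(478, Mul(Rational(25, 16), Add(-10, 15))), -1) = Pow(Add(478, Mul(Rational(25, 16), 5)), -1) = Pow(Add(478, Rational(125, 16)), -1) = Pow(Rational(7773, 16), -1) = Rational(16, 7773)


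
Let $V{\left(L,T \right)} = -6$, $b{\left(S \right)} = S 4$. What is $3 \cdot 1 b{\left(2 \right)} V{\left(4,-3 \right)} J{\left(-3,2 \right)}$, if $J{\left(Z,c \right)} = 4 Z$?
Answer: $1728$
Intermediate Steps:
$b{\left(S \right)} = 4 S$
$3 \cdot 1 b{\left(2 \right)} V{\left(4,-3 \right)} J{\left(-3,2 \right)} = 3 \cdot 1 \cdot 4 \cdot 2 \left(-6\right) 4 \left(-3\right) = 3 \cdot 8 \left(-6\right) \left(-12\right) = 24 \left(-6\right) \left(-12\right) = \left(-144\right) \left(-12\right) = 1728$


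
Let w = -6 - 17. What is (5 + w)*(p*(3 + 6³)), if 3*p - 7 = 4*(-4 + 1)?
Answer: 6570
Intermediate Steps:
p = -5/3 (p = 7/3 + (4*(-4 + 1))/3 = 7/3 + (4*(-3))/3 = 7/3 + (⅓)*(-12) = 7/3 - 4 = -5/3 ≈ -1.6667)
w = -23
(5 + w)*(p*(3 + 6³)) = (5 - 23)*(-5*(3 + 6³)/3) = -(-30)*(3 + 216) = -(-30)*219 = -18*(-365) = 6570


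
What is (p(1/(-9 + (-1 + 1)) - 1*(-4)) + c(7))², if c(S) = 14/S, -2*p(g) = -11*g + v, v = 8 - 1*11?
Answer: 50176/81 ≈ 619.46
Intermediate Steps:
v = -3 (v = 8 - 11 = -3)
p(g) = 3/2 + 11*g/2 (p(g) = -(-11*g - 3)/2 = -(-3 - 11*g)/2 = 3/2 + 11*g/2)
(p(1/(-9 + (-1 + 1)) - 1*(-4)) + c(7))² = ((3/2 + 11*(1/(-9 + (-1 + 1)) - 1*(-4))/2) + 14/7)² = ((3/2 + 11*(1/(-9 + 0) + 4)/2) + 14*(⅐))² = ((3/2 + 11*(1/(-9) + 4)/2) + 2)² = ((3/2 + 11*(-⅑ + 4)/2) + 2)² = ((3/2 + (11/2)*(35/9)) + 2)² = ((3/2 + 385/18) + 2)² = (206/9 + 2)² = (224/9)² = 50176/81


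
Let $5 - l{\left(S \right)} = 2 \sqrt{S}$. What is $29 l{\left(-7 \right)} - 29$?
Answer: $116 - 58 i \sqrt{7} \approx 116.0 - 153.45 i$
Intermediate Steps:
$l{\left(S \right)} = 5 - 2 \sqrt{S}$
$29 l{\left(-7 \right)} - 29 = 29 \left(5 - 2 \sqrt{-7}\right) - 29 = 29 \left(5 - 2 i \sqrt{7}\right) - 29 = \left(145 - 58 i \sqrt{7}\right) - 29 = 116 - 58 i \sqrt{7}$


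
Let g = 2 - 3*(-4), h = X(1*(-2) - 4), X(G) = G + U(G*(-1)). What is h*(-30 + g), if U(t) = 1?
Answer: 80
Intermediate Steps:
X(G) = 1 + G (X(G) = G + 1 = 1 + G)
h = -5 (h = 1 + (1*(-2) - 4) = 1 + (-2 - 4) = 1 - 6 = -5)
g = 14 (g = 2 + 12 = 14)
h*(-30 + g) = -5*(-30 + 14) = -5*(-16) = 80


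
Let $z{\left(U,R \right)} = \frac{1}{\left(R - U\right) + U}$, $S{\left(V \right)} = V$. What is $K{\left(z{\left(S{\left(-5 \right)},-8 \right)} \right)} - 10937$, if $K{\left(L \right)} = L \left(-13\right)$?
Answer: $- \frac{87483}{8} \approx -10935.0$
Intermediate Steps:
$z{\left(U,R \right)} = \frac{1}{R}$
$K{\left(L \right)} = - 13 L$
$K{\left(z{\left(S{\left(-5 \right)},-8 \right)} \right)} - 10937 = - \frac{13}{-8} - 10937 = \left(-13\right) \left(- \frac{1}{8}\right) - 10937 = \frac{13}{8} - 10937 = - \frac{87483}{8}$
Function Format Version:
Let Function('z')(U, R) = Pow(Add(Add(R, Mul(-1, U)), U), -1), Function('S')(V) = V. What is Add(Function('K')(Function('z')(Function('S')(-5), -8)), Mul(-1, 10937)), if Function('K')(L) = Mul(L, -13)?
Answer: Rational(-87483, 8) ≈ -10935.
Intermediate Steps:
Function('z')(U, R) = Pow(R, -1)
Function('K')(L) = Mul(-13, L)
Add(Function('K')(Function('z')(Function('S')(-5), -8)), Mul(-1, 10937)) = Add(Mul(-13, Pow(-8, -1)), Mul(-1, 10937)) = Add(Mul(-13, Rational(-1, 8)), -10937) = Add(Rational(13, 8), -10937) = Rational(-87483, 8)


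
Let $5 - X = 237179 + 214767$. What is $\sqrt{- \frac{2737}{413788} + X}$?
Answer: $\frac{7 i \sqrt{394803924312235}}{206894} \approx 672.27 i$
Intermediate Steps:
$X = -451941$ ($X = 5 - \left(237179 + 214767\right) = 5 - 451946 = -451941$)
$\sqrt{- \frac{2737}{413788} + X} = \sqrt{- \frac{2737}{413788} - 451941} = \sqrt{- \frac{187007765245}{413788}} = \frac{7 i \sqrt{394803924312235}}{206894}$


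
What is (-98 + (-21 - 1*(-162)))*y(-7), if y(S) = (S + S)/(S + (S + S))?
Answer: 86/3 ≈ 28.667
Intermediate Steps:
y(S) = ⅔ (y(S) = (2*S)/(S + 2*S) = (2*S)/((3*S)) = (2*S)*(1/(3*S)) = ⅔)
(-98 + (-21 - 1*(-162)))*y(-7) = (-98 + (-21 - 1*(-162)))*(⅔) = (-98 + (-21 + 162))*(⅔) = (-98 + 141)*(⅔) = 43*(⅔) = 86/3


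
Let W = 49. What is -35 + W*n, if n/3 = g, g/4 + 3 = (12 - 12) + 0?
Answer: -1799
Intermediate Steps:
g = -12 (g = -12 + 4*((12 - 12) + 0) = -12 + 4*(0 + 0) = -12 + 4*0 = -12 + 0 = -12)
n = -36 (n = 3*(-12) = -36)
-35 + W*n = -35 + 49*(-36) = -35 - 1764 = -1799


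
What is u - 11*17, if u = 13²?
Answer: -18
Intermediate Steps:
u = 169
u - 11*17 = 169 - 11*17 = 169 - 187 = -18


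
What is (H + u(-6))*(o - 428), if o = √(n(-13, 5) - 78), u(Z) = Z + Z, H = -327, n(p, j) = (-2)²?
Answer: 145092 - 339*I*√74 ≈ 1.4509e+5 - 2916.2*I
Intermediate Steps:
n(p, j) = 4
u(Z) = 2*Z
o = I*√74 (o = √(4 - 78) = √(-74) = I*√74 ≈ 8.6023*I)
(H + u(-6))*(o - 428) = (-327 + 2*(-6))*(I*√74 - 428) = (-327 - 12)*(-428 + I*√74) = -339*(-428 + I*√74) = 145092 - 339*I*√74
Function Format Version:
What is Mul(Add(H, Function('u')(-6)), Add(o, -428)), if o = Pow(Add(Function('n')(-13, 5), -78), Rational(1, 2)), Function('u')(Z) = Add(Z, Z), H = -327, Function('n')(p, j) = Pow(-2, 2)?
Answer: Add(145092, Mul(-339, I, Pow(74, Rational(1, 2)))) ≈ Add(1.4509e+5, Mul(-2916.2, I))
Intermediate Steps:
Function('n')(p, j) = 4
Function('u')(Z) = Mul(2, Z)
o = Mul(I, Pow(74, Rational(1, 2))) (o = Pow(Add(4, -78), Rational(1, 2)) = Pow(-74, Rational(1, 2)) = Mul(I, Pow(74, Rational(1, 2))) ≈ Mul(8.6023, I))
Mul(Add(H, Function('u')(-6)), Add(o, -428)) = Mul(Add(-327, Mul(2, -6)), Add(Mul(I, Pow(74, Rational(1, 2))), -428)) = Mul(Add(-327, -12), Add(-428, Mul(I, Pow(74, Rational(1, 2))))) = Mul(-339, Add(-428, Mul(I, Pow(74, Rational(1, 2))))) = Add(145092, Mul(-339, I, Pow(74, Rational(1, 2))))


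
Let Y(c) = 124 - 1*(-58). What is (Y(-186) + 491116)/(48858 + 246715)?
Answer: 491298/295573 ≈ 1.6622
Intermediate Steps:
Y(c) = 182 (Y(c) = 124 + 58 = 182)
(Y(-186) + 491116)/(48858 + 246715) = (182 + 491116)/(48858 + 246715) = 491298/295573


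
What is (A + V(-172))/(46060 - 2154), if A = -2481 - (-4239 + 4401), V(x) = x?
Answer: -2815/43906 ≈ -0.064114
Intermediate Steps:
A = -2643 (A = -2481 - 1*162 = -2481 - 162 = -2643)
(A + V(-172))/(46060 - 2154) = (-2643 - 172)/(46060 - 2154) = -2815/43906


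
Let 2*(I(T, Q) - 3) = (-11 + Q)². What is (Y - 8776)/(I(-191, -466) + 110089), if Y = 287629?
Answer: 557706/447713 ≈ 1.2457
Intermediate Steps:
I(T, Q) = 3 + (-11 + Q)²/2
(Y - 8776)/(I(-191, -466) + 110089) = (287629 - 8776)/((3 + (-11 - 466)²/2) + 110089) = 278853/((3 + (½)*(-477)²) + 110089) = 278853/((3 + (½)*227529) + 110089) = 278853/((3 + 227529/2) + 110089) = 278853/(227535/2 + 110089) = 278853/(447713/2) = 278853*(2/447713) = 557706/447713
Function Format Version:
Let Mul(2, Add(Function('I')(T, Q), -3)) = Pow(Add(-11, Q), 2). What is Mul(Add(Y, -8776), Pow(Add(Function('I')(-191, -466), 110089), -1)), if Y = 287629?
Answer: Rational(557706, 447713) ≈ 1.2457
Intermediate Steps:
Function('I')(T, Q) = Add(3, Mul(Rational(1, 2), Pow(Add(-11, Q), 2)))
Mul(Add(Y, -8776), Pow(Add(Function('I')(-191, -466), 110089), -1)) = Mul(Add(287629, -8776), Pow(Add(Add(3, Mul(Rational(1, 2), Pow(Add(-11, -466), 2))), 110089), -1)) = Mul(278853, Pow(Add(Add(3, Mul(Rational(1, 2), Pow(-477, 2))), 110089), -1)) = Mul(278853, Pow(Add(Add(3, Mul(Rational(1, 2), 227529)), 110089), -1)) = Mul(278853, Pow(Add(Add(3, Rational(227529, 2)), 110089), -1)) = Mul(278853, Pow(Add(Rational(227535, 2), 110089), -1)) = Mul(278853, Pow(Rational(447713, 2), -1)) = Mul(278853, Rational(2, 447713)) = Rational(557706, 447713)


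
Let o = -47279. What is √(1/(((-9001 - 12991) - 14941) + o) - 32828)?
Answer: I*√58201261388461/42106 ≈ 181.19*I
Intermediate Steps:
√(1/(((-9001 - 12991) - 14941) + o) - 32828) = √(1/(((-9001 - 12991) - 14941) - 47279) - 32828) = √(1/((-21992 - 14941) - 47279) - 32828) = √(1/(-36933 - 47279) - 32828) = √(1/(-84212) - 32828) = √(-1/84212 - 32828) = √(-2764511537/84212) = I*√58201261388461/42106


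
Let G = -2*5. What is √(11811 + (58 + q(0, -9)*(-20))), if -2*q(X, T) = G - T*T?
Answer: √10959 ≈ 104.69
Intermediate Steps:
G = -10
q(X, T) = 5 + T²/2 (q(X, T) = -(-10 - T*T)/2 = -(-10 - T²)/2 = 5 + T²/2)
√(11811 + (58 + q(0, -9)*(-20))) = √(11811 + (58 + (5 + (½)*(-9)²)*(-20))) = √(11811 + (58 + (5 + (½)*81)*(-20))) = √(11811 + (58 + (5 + 81/2)*(-20))) = √(11811 + (58 + (91/2)*(-20))) = √(11811 + (58 - 910)) = √(11811 - 852) = √10959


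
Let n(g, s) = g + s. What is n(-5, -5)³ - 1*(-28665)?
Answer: 27665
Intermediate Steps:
n(-5, -5)³ - 1*(-28665) = (-5 - 5)³ - 1*(-28665) = (-10)³ + 28665 = -1000 + 28665 = 27665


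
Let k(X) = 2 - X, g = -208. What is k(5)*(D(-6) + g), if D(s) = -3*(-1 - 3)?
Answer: 588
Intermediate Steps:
D(s) = 12 (D(s) = -3*(-4) = 12)
k(5)*(D(-6) + g) = (2 - 1*5)*(12 - 208) = (2 - 5)*(-196) = -3*(-196) = 588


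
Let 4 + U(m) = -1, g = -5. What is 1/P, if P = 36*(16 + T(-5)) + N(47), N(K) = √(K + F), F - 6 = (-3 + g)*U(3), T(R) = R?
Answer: 132/52241 - √93/156723 ≈ 0.0024652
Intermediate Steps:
U(m) = -5 (U(m) = -4 - 1 = -5)
F = 46 (F = 6 + (-3 - 5)*(-5) = 6 - 8*(-5) = 6 + 40 = 46)
N(K) = √(46 + K) (N(K) = √(K + 46) = √(46 + K))
P = 396 + √93 (P = 36*(16 - 5) + √(46 + 47) = 36*11 + √93 = 396 + √93 ≈ 405.64)
1/P = 1/(396 + √93)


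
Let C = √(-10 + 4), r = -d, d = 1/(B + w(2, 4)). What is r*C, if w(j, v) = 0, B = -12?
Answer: I*√6/12 ≈ 0.20412*I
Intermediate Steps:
d = -1/12 (d = 1/(-12 + 0) = 1/(-12) = -1/12 ≈ -0.083333)
r = 1/12 (r = -1*(-1/12) = 1/12 ≈ 0.083333)
C = I*√6 (C = √(-6) = I*√6 ≈ 2.4495*I)
r*C = (I*√6)/12 = I*√6/12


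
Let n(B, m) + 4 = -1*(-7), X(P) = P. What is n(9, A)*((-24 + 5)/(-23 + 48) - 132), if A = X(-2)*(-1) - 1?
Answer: -9957/25 ≈ -398.28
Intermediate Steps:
A = 1 (A = -2*(-1) - 1 = 2 - 1 = 1)
n(B, m) = 3 (n(B, m) = -4 - 1*(-7) = -4 + 7 = 3)
n(9, A)*((-24 + 5)/(-23 + 48) - 132) = 3*((-24 + 5)/(-23 + 48) - 132) = 3*(-19/25 - 132) = 3*(-3319/25) = -9957/25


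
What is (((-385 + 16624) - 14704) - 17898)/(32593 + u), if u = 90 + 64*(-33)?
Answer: -16363/30571 ≈ -0.53525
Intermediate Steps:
u = -2022 (u = 90 - 2112 = -2022)
(((-385 + 16624) - 14704) - 17898)/(32593 + u) = (((-385 + 16624) - 14704) - 17898)/(32593 - 2022) = ((16239 - 14704) - 17898)/30571 = (1535 - 17898)*(1/30571) = -16363*1/30571 = -16363/30571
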